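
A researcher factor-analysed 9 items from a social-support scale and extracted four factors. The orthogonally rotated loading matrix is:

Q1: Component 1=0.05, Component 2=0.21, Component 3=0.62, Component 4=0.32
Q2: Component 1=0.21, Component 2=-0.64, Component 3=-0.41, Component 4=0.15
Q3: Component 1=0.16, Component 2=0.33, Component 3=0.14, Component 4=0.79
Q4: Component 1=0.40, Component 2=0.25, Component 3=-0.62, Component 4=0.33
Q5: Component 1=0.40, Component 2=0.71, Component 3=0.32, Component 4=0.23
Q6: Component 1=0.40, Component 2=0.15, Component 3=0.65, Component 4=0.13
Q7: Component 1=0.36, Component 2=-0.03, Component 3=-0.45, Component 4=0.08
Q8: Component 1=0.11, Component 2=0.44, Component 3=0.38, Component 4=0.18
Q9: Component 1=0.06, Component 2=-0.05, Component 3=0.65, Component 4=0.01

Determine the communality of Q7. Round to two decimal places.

h² = 0.36² + (-0.03)² + (-0.45)² + 0.08² = 0.1296 + 0.0009 + 0.2025 + 0.0064 = 0.3394

0.34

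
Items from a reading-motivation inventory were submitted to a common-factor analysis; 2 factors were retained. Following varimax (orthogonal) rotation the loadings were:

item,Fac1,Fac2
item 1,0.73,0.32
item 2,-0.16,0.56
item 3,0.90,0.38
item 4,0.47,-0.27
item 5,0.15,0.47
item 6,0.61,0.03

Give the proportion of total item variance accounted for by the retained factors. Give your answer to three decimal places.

SS loadings by factor: 1.9840, 0.8551; total = 2.8391.
Total variance with 6 standardized items is 6, so the solution explains 2.8391/6 = 0.4732.

0.473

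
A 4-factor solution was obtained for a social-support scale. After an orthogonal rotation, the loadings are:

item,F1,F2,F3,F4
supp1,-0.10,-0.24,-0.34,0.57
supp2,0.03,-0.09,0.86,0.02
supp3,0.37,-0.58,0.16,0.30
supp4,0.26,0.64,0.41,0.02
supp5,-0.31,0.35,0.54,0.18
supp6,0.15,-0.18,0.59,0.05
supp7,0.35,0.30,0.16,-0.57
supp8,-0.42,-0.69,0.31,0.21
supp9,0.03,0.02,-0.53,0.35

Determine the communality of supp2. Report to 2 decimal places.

0.75

h² = 0.03² + (-0.09)² + 0.86² + 0.02² = 0.0009 + 0.0081 + 0.7396 + 0.0004 = 0.7490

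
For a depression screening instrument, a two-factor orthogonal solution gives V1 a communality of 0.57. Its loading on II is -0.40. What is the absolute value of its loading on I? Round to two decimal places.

Under orthogonal rotation h² = Σλ², so λ_I² = h² − (0.1600) = 0.57 − 0.1600 = 0.4100.
|λ| = √0.4100 = 0.6403.

0.64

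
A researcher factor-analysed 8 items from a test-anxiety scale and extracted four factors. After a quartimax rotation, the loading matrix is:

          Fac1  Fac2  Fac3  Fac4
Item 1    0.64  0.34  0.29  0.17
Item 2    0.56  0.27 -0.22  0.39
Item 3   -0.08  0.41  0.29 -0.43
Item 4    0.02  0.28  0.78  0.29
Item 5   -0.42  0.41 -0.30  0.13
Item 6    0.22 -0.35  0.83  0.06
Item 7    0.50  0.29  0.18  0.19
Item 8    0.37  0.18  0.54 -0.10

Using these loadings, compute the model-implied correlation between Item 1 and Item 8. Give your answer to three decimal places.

r̂ = Σ λ_i·λ_j across factors = (0.64)(0.37) + (0.34)(0.18) + (0.29)(0.54) + (0.17)(-0.10)
  = +0.2368 +0.0612 +0.1566 -0.0170 = 0.4376

0.438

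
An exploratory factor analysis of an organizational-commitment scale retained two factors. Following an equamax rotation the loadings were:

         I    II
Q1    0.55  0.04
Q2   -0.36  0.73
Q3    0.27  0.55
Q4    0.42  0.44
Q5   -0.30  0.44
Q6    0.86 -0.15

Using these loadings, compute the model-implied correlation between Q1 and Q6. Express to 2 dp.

0.47

r̂ = Σ λ_i·λ_j across factors = (0.55)(0.86) + (0.04)(-0.15)
  = +0.4730 -0.0060 = 0.4670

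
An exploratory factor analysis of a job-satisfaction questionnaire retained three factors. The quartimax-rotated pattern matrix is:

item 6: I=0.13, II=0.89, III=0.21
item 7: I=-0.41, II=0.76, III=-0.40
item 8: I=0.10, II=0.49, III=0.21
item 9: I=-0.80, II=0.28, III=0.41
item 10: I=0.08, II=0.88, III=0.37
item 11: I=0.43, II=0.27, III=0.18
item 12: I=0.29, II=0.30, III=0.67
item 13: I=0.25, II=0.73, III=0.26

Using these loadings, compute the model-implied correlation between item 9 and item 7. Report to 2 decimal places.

0.38

r̂ = Σ λ_i·λ_j across factors = (-0.80)(-0.41) + (0.28)(0.76) + (0.41)(-0.40)
  = +0.3280 +0.2128 -0.1640 = 0.3768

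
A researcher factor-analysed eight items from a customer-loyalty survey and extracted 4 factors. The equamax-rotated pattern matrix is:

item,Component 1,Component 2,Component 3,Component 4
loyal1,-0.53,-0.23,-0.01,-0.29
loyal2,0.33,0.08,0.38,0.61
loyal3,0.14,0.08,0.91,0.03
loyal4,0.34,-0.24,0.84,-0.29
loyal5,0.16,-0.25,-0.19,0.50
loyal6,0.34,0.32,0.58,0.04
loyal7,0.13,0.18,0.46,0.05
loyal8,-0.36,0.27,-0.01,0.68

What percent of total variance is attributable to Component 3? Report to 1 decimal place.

SS loadings for Component 3 = (-0.01)² + 0.38² + 0.91² + 0.84² + (-0.19)² + 0.58² + 0.46² + (-0.01)² = 2.2624
With 8 standardized items, total variance = 8. Proportion = 2.2624/8 = 0.2828 → 28.28%.

28.3%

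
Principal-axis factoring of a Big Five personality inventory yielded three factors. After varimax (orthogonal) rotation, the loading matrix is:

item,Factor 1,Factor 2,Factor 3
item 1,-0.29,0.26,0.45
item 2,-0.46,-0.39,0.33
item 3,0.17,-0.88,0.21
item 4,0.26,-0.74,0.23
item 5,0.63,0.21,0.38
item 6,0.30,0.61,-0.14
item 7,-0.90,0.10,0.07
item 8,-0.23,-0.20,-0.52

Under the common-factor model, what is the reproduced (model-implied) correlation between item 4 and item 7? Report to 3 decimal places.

-0.292

r̂ = Σ λ_i·λ_j across factors = (0.26)(-0.90) + (-0.74)(0.10) + (0.23)(0.07)
  = -0.2340 -0.0740 +0.0161 = -0.2919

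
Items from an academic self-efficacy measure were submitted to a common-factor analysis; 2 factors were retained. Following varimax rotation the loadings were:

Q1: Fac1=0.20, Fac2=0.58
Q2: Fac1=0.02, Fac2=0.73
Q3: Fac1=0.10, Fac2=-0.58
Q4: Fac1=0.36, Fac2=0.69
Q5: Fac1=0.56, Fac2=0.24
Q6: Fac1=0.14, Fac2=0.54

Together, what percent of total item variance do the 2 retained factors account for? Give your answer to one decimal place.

42.4%

SS loadings by factor: 0.5132, 2.0310; total = 2.5442.
Total variance with 6 standardized items is 6, so the solution explains 2.5442/6 = 0.4240 = 42.40%.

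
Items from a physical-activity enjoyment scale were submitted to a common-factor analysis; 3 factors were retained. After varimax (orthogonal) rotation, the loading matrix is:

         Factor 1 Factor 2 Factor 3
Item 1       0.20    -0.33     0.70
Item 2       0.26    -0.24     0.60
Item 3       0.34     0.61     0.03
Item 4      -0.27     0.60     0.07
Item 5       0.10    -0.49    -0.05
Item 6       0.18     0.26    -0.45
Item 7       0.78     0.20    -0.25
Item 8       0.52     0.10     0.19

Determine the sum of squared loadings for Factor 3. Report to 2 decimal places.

SS loadings for Factor 3 = 0.70² + 0.60² + 0.03² + 0.07² + (-0.05)² + (-0.45)² + (-0.25)² + 0.19² = 0.4900 + 0.3600 + 0.0009 + 0.0049 + 0.0025 + 0.2025 + 0.0625 + 0.0361 = 1.1594

1.16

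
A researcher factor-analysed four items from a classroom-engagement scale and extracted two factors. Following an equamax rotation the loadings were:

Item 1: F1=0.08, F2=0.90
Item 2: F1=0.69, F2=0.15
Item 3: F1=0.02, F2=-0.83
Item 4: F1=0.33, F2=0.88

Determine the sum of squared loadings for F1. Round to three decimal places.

SS loadings for F1 = 0.08² + 0.69² + 0.02² + 0.33² = 0.0064 + 0.4761 + 0.0004 + 0.1089 = 0.5918

0.592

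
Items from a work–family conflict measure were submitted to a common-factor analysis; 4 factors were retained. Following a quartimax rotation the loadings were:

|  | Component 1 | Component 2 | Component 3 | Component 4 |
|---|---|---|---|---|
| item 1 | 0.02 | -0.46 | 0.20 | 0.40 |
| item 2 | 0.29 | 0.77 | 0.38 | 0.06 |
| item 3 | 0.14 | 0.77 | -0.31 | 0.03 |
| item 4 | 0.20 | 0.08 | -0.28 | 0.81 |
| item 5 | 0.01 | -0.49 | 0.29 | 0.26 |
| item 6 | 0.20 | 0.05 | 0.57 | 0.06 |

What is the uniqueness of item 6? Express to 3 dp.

0.629

h² = 0.20² + 0.05² + 0.57² + 0.06² = 0.0400 + 0.0025 + 0.3249 + 0.0036 = 0.3710
Uniqueness u² = 1 − h² = 1 − 0.3710 = 0.6290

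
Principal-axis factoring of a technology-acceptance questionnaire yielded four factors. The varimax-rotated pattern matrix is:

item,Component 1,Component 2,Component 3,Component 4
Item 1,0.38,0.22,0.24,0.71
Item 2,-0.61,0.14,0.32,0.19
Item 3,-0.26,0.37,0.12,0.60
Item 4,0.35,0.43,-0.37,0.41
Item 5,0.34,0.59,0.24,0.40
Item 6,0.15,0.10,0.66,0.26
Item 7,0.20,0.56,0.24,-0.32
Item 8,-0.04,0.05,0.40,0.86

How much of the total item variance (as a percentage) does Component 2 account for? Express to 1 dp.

13.3%

SS loadings for Component 2 = 0.22² + 0.14² + 0.37² + 0.43² + 0.59² + 0.10² + 0.56² + 0.05² = 1.0640
With 8 standardized items, total variance = 8. Proportion = 1.0640/8 = 0.1330 → 13.30%.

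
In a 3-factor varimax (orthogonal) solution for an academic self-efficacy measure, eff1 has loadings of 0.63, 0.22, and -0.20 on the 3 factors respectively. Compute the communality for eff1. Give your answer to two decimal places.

0.49

h² = 0.63² + 0.22² + (-0.20)² = 0.3969 + 0.0484 + 0.0400 = 0.4853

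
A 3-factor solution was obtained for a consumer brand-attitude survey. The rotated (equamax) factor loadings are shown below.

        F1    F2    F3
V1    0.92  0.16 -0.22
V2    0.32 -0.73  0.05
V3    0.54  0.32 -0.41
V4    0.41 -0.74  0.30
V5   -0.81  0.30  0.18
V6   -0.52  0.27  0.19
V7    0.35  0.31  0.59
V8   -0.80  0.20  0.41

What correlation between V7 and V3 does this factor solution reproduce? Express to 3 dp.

0.046

r̂ = Σ λ_i·λ_j across factors = (0.35)(0.54) + (0.31)(0.32) + (0.59)(-0.41)
  = +0.1890 +0.0992 -0.2419 = 0.0463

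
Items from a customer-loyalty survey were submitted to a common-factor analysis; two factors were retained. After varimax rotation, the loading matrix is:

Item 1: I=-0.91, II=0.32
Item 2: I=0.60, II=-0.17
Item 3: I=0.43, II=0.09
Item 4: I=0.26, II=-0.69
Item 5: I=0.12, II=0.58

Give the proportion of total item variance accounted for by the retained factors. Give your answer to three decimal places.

SS loadings by factor: 1.4550, 0.9519; total = 2.4069.
Total variance with 5 standardized items is 5, so the solution explains 2.4069/5 = 0.4814.

0.481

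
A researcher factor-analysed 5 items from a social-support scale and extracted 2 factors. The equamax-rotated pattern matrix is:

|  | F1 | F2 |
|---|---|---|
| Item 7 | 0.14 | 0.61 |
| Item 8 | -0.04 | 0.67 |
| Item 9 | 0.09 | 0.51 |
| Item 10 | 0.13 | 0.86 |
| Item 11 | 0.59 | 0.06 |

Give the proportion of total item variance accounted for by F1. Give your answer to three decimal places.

0.079

SS loadings for F1 = 0.14² + (-0.04)² + 0.09² + 0.13² + 0.59² = 0.3943
Proportion of variance = 0.3943 / 5 = 0.0789.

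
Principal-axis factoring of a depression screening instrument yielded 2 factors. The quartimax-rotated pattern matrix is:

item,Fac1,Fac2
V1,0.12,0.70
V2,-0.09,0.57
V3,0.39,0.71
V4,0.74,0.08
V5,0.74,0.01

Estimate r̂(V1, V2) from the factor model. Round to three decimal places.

0.388

r̂ = Σ λ_i·λ_j across factors = (0.12)(-0.09) + (0.70)(0.57)
  = -0.0108 +0.3990 = 0.3882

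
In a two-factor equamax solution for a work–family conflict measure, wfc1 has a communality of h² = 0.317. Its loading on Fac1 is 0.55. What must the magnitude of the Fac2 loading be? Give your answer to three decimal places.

Under orthogonal rotation h² = Σλ², so λ_Fac2² = h² − (0.3025) = 0.317 − 0.3025 = 0.0145.
|λ| = √0.0145 = 0.1204.

0.120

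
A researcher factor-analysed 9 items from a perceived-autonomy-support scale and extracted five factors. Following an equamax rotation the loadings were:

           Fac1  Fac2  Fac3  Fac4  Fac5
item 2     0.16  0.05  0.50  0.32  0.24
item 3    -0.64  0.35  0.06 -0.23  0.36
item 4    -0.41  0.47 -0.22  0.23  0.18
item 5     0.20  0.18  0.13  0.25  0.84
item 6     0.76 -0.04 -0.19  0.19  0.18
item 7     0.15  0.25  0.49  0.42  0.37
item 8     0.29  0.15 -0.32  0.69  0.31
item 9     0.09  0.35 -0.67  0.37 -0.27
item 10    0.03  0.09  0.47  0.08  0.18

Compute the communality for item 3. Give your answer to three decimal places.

h² = (-0.64)² + 0.35² + 0.06² + (-0.23)² + 0.36² = 0.4096 + 0.1225 + 0.0036 + 0.0529 + 0.1296 = 0.7182

0.718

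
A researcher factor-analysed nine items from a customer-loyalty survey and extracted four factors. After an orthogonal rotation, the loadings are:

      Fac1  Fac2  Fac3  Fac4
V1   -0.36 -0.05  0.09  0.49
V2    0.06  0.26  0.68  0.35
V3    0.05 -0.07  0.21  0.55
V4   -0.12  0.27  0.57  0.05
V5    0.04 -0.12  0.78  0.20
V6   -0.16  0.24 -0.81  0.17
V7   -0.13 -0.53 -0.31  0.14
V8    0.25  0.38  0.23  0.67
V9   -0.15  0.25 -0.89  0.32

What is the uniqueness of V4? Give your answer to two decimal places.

h² = (-0.12)² + 0.27² + 0.57² + 0.05² = 0.0144 + 0.0729 + 0.3249 + 0.0025 = 0.4147
Uniqueness u² = 1 − h² = 1 − 0.4147 = 0.5853

0.59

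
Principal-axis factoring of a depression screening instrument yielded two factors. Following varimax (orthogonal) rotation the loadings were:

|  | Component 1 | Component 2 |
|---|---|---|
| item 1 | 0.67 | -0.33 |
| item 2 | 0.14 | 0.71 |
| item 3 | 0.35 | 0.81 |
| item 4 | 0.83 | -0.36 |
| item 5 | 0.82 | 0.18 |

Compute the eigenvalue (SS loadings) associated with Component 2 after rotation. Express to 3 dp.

SS loadings for Component 2 = (-0.33)² + 0.71² + 0.81² + (-0.36)² + 0.18² = 0.1089 + 0.5041 + 0.6561 + 0.1296 + 0.0324 = 1.4311

1.431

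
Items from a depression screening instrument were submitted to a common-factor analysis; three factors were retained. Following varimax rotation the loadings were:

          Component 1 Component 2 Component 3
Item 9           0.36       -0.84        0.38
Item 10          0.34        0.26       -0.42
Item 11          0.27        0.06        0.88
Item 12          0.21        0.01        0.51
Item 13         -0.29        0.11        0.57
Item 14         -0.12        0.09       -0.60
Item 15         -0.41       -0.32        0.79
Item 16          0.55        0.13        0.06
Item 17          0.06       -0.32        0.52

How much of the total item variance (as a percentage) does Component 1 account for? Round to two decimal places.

SS loadings for Component 1 = 0.36² + 0.34² + 0.27² + 0.21² + (-0.29)² + (-0.12)² + (-0.41)² + 0.55² + 0.06² = 0.9349
With 9 standardized items, total variance = 9. Proportion = 0.9349/9 = 0.1039 → 10.39%.

10.39%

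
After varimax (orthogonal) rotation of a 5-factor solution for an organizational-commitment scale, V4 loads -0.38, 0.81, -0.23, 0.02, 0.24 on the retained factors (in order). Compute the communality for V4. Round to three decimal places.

h² = (-0.38)² + 0.81² + (-0.23)² + 0.02² + 0.24² = 0.1444 + 0.6561 + 0.0529 + 0.0004 + 0.0576 = 0.9114

0.911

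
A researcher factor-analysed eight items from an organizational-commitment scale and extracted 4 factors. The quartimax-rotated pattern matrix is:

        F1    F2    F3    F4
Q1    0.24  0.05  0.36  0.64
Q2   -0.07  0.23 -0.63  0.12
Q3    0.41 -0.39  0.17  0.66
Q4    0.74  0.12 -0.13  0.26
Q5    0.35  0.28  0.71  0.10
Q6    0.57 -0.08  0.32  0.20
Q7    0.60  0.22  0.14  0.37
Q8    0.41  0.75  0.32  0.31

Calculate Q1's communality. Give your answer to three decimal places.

h² = 0.24² + 0.05² + 0.36² + 0.64² = 0.0576 + 0.0025 + 0.1296 + 0.4096 = 0.5993

0.599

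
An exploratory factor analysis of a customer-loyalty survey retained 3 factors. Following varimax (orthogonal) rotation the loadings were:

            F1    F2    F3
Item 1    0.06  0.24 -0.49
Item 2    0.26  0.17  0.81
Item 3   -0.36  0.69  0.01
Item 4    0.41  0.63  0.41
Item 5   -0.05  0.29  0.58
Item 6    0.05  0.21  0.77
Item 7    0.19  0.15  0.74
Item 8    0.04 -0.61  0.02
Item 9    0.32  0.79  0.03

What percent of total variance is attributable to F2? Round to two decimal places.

SS loadings for F2 = 0.24² + 0.17² + 0.69² + 0.63² + 0.29² + 0.21² + 0.15² + (-0.61)² + 0.79² = 2.1064
With 9 standardized items, total variance = 9. Proportion = 2.1064/9 = 0.2340 → 23.40%.

23.40%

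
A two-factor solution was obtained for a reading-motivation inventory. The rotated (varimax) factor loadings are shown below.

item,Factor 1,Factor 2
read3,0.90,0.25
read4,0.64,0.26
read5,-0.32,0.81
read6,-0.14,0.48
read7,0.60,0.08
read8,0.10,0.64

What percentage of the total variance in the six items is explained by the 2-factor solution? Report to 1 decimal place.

52.4%

SS loadings by factor: 1.7116, 1.4326; total = 3.1442.
Total variance with 6 standardized items is 6, so the solution explains 3.1442/6 = 0.5240 = 52.40%.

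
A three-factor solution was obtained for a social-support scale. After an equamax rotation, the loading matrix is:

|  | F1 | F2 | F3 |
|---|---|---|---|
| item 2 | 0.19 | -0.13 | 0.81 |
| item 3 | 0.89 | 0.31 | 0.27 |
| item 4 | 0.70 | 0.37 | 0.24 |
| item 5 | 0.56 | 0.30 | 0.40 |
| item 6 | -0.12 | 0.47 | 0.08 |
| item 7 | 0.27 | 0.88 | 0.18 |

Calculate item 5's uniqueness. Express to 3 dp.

h² = 0.56² + 0.30² + 0.40² = 0.3136 + 0.0900 + 0.1600 = 0.5636
Uniqueness u² = 1 − h² = 1 − 0.5636 = 0.4364

0.436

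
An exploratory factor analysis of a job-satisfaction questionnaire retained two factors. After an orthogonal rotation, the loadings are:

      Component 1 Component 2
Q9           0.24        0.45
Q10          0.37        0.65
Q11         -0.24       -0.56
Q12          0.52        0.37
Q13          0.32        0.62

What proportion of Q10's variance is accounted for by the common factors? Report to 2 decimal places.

h² = 0.37² + 0.65² = 0.1369 + 0.4225 = 0.5594

0.56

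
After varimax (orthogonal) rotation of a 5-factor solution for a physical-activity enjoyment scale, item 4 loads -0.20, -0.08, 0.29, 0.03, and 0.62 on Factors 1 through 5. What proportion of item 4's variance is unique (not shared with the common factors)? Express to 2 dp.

0.48

h² = (-0.20)² + (-0.08)² + 0.29² + 0.03² + 0.62² = 0.0400 + 0.0064 + 0.0841 + 0.0009 + 0.3844 = 0.5158
Uniqueness u² = 1 − h² = 1 − 0.5158 = 0.4842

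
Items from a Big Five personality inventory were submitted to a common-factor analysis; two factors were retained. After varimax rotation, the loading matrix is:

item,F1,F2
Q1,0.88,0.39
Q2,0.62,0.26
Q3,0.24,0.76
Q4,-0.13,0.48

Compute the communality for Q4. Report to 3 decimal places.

h² = (-0.13)² + 0.48² = 0.0169 + 0.2304 = 0.2473

0.247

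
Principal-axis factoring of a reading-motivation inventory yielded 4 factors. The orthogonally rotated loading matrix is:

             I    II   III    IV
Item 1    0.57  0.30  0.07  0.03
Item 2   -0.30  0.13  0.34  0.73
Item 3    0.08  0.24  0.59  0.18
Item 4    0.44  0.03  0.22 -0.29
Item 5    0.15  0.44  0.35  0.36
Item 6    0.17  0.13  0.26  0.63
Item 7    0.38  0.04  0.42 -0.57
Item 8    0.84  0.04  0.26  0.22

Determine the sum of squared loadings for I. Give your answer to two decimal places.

1.52

SS loadings for I = 0.57² + (-0.30)² + 0.08² + 0.44² + 0.15² + 0.17² + 0.38² + 0.84² = 0.3249 + 0.0900 + 0.0064 + 0.1936 + 0.0225 + 0.0289 + 0.1444 + 0.7056 = 1.5163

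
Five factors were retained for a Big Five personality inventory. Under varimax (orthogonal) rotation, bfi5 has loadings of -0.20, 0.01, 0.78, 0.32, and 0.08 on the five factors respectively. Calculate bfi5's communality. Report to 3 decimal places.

h² = (-0.20)² + 0.01² + 0.78² + 0.32² + 0.08² = 0.0400 + 0.0001 + 0.6084 + 0.1024 + 0.0064 = 0.7573

0.757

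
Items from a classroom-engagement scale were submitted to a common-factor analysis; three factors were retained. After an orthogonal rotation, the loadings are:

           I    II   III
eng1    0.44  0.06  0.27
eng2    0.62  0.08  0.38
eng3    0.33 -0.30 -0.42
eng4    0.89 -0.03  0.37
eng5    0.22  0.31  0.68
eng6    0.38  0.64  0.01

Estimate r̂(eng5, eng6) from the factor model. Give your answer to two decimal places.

0.29

r̂ = Σ λ_i·λ_j across factors = (0.22)(0.38) + (0.31)(0.64) + (0.68)(0.01)
  = +0.0836 +0.1984 +0.0068 = 0.2888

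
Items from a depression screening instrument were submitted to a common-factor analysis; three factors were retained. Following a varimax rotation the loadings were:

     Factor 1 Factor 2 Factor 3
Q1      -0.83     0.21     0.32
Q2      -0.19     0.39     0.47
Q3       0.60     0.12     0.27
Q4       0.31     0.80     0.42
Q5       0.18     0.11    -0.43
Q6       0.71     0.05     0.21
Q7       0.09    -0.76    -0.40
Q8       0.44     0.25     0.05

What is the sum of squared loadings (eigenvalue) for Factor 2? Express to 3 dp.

1.505

SS loadings for Factor 2 = 0.21² + 0.39² + 0.12² + 0.80² + 0.11² + 0.05² + (-0.76)² + 0.25² = 0.0441 + 0.1521 + 0.0144 + 0.6400 + 0.0121 + 0.0025 + 0.5776 + 0.0625 = 1.5053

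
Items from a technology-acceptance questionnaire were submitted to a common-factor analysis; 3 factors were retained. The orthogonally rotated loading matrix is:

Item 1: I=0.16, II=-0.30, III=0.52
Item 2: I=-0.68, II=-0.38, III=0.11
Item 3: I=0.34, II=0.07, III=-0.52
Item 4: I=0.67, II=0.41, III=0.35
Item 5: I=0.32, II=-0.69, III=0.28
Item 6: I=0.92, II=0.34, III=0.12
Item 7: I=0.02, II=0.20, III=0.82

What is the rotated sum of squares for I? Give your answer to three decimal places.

SS loadings for I = 0.16² + (-0.68)² + 0.34² + 0.67² + 0.32² + 0.92² + 0.02² = 0.0256 + 0.4624 + 0.1156 + 0.4489 + 0.1024 + 0.8464 + 0.0004 = 2.0017

2.002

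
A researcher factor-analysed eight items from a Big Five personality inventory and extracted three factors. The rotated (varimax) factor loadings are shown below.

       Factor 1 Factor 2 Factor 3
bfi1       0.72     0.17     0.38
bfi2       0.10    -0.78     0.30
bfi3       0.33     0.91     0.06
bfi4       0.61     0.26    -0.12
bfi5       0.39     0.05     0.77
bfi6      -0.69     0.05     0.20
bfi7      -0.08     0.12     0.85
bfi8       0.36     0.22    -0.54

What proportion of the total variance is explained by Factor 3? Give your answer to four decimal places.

SS loadings for Factor 3 = 0.38² + 0.30² + 0.06² + (-0.12)² + 0.77² + 0.20² + 0.85² + (-0.54)² = 1.8994
Proportion of variance = 1.8994 / 8 = 0.2374.

0.2374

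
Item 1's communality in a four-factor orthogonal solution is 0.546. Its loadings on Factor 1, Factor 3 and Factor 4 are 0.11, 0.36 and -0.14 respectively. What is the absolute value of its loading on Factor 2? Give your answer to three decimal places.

Under orthogonal rotation h² = Σλ², so λ_Factor 2² = h² − (0.1613) = 0.546 − 0.1613 = 0.3847.
|λ| = √0.3847 = 0.6202.

0.620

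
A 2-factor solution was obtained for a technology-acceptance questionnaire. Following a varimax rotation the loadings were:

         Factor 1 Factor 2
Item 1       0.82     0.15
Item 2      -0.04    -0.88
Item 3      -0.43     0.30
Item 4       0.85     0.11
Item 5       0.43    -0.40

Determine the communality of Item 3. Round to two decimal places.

0.27

h² = (-0.43)² + 0.30² = 0.1849 + 0.0900 = 0.2749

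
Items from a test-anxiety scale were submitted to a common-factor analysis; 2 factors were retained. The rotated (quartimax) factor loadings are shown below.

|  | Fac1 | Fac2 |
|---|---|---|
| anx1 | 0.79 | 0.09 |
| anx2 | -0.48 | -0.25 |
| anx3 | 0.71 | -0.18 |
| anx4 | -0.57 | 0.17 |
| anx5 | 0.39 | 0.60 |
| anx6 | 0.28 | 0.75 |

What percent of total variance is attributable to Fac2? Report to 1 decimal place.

17.6%

SS loadings for Fac2 = 0.09² + (-0.25)² + (-0.18)² + 0.17² + 0.60² + 0.75² = 1.0544
With 6 standardized items, total variance = 6. Proportion = 1.0544/6 = 0.1757 → 17.57%.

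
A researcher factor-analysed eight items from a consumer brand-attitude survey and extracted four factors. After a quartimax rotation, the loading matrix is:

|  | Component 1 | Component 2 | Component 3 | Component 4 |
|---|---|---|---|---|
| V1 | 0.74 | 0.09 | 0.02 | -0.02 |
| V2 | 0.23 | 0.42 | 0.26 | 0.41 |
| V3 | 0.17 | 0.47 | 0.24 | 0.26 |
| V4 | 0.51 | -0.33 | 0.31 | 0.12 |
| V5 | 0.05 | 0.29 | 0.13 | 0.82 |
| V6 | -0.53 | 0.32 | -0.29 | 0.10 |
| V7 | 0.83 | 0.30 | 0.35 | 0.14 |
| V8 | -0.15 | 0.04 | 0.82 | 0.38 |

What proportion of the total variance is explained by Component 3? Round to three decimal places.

0.140

SS loadings for Component 3 = 0.02² + 0.26² + 0.24² + 0.31² + 0.13² + (-0.29)² + 0.35² + 0.82² = 1.1176
Proportion of variance = 1.1176 / 8 = 0.1397.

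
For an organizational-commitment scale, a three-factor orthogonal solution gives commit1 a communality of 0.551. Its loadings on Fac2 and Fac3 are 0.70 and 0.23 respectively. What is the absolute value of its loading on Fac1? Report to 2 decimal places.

0.09

Under orthogonal rotation h² = Σλ², so λ_Fac1² = h² − (0.5429) = 0.551 − 0.5429 = 0.0081.
|λ| = √0.0081 = 0.0900.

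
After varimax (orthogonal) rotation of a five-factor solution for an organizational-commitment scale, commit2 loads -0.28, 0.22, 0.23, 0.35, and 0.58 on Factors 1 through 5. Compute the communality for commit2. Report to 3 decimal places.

h² = (-0.28)² + 0.22² + 0.23² + 0.35² + 0.58² = 0.0784 + 0.0484 + 0.0529 + 0.1225 + 0.3364 = 0.6386

0.639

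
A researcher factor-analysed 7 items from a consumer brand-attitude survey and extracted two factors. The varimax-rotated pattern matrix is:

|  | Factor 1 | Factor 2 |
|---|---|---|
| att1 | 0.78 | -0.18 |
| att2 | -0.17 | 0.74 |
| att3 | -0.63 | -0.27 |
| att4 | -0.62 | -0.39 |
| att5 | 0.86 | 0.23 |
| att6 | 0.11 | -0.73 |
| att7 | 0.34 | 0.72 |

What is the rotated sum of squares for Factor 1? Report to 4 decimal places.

SS loadings for Factor 1 = 0.78² + (-0.17)² + (-0.63)² + (-0.62)² + 0.86² + 0.11² + 0.34² = 0.6084 + 0.0289 + 0.3969 + 0.3844 + 0.7396 + 0.0121 + 0.1156 = 2.2859

2.2859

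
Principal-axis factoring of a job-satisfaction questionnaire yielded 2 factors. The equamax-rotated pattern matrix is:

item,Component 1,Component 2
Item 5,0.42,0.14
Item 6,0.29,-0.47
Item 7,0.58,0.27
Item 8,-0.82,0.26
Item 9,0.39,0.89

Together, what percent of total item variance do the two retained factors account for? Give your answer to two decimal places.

SS loadings by factor: 1.4214, 1.1731; total = 2.5945.
Total variance with 5 standardized items is 5, so the solution explains 2.5945/5 = 0.5189 = 51.89%.

51.89%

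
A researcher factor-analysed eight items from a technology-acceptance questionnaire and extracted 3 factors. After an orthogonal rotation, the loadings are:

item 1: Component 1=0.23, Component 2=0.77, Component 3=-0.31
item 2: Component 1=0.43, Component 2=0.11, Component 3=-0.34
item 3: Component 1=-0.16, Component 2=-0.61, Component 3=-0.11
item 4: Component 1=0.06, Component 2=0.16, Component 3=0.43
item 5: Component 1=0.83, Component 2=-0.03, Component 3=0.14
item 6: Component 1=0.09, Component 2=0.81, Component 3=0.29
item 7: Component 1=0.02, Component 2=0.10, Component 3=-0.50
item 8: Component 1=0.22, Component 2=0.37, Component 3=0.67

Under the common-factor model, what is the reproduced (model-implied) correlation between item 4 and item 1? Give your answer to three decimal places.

r̂ = Σ λ_i·λ_j across factors = (0.06)(0.23) + (0.16)(0.77) + (0.43)(-0.31)
  = +0.0138 +0.1232 -0.1333 = 0.0037

0.004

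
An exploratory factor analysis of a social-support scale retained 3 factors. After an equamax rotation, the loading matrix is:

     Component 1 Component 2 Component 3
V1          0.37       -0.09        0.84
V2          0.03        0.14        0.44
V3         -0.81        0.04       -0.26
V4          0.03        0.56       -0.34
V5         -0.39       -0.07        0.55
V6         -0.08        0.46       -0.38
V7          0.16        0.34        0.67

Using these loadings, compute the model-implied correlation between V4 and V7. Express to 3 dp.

-0.033

r̂ = Σ λ_i·λ_j across factors = (0.03)(0.16) + (0.56)(0.34) + (-0.34)(0.67)
  = +0.0048 +0.1904 -0.2278 = -0.0326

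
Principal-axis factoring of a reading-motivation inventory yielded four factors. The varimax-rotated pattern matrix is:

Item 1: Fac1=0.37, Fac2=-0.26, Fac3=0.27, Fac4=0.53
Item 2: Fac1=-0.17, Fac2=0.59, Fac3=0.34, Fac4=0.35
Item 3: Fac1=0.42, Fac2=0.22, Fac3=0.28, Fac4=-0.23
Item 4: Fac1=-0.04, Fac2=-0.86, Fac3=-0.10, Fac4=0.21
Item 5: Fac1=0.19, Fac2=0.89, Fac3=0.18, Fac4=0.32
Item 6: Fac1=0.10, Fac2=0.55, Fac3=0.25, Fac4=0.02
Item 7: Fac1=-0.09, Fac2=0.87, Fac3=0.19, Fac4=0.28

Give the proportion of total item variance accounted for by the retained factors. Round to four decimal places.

0.6490

Communalities: 0.5583, 0.6151, 0.3561, 0.7953, 0.9630, 0.3754, 0.8795; Σh² = 4.5427.
Total variance with 7 standardized items is 7, so the solution explains 4.5427/7 = 0.6490.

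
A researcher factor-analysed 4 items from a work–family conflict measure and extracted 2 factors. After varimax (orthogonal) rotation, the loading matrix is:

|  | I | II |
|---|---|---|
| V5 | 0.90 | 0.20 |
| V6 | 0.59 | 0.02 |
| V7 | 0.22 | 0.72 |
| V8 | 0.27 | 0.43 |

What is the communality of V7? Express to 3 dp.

0.567

h² = 0.22² + 0.72² = 0.0484 + 0.5184 = 0.5668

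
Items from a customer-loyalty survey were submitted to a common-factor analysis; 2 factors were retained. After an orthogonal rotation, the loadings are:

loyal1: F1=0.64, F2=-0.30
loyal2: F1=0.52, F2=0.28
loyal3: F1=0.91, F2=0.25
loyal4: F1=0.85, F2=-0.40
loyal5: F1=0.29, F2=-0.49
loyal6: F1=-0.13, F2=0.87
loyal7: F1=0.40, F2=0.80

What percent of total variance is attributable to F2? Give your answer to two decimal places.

SS loadings for F2 = (-0.30)² + 0.28² + 0.25² + (-0.40)² + (-0.49)² + 0.87² + 0.80² = 2.0279
With 7 standardized items, total variance = 7. Proportion = 2.0279/7 = 0.2897 → 28.97%.

28.97%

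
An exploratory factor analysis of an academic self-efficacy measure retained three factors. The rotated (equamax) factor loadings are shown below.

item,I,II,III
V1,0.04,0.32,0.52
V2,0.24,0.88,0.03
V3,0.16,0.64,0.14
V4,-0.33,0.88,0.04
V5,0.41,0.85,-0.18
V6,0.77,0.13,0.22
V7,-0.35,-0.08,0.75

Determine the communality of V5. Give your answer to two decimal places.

0.92

h² = 0.41² + 0.85² + (-0.18)² = 0.1681 + 0.7225 + 0.0324 = 0.9230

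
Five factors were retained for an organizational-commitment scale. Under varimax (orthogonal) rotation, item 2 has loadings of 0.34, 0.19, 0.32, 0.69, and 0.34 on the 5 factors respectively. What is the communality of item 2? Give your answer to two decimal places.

0.85

h² = 0.34² + 0.19² + 0.32² + 0.69² + 0.34² = 0.1156 + 0.0361 + 0.1024 + 0.4761 + 0.1156 = 0.8458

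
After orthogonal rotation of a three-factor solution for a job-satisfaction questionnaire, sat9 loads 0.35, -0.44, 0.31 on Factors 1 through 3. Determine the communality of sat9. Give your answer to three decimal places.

0.412

h² = 0.35² + (-0.44)² + 0.31² = 0.1225 + 0.1936 + 0.0961 = 0.4122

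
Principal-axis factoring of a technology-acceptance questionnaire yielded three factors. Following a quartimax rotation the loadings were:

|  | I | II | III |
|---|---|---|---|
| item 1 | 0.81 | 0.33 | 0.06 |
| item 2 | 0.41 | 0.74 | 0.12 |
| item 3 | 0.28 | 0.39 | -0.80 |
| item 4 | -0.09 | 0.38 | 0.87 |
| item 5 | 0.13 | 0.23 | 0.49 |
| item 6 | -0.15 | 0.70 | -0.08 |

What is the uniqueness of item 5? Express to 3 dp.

0.690

h² = 0.13² + 0.23² + 0.49² = 0.0169 + 0.0529 + 0.2401 = 0.3099
Uniqueness u² = 1 − h² = 1 − 0.3099 = 0.6901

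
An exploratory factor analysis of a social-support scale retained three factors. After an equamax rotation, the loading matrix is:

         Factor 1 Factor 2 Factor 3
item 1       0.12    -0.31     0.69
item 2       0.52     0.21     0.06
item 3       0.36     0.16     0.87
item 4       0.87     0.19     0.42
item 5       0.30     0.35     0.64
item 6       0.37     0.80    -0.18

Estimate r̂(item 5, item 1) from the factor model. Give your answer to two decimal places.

0.37

r̂ = Σ λ_i·λ_j across factors = (0.30)(0.12) + (0.35)(-0.31) + (0.64)(0.69)
  = +0.0360 -0.1085 +0.4416 = 0.3691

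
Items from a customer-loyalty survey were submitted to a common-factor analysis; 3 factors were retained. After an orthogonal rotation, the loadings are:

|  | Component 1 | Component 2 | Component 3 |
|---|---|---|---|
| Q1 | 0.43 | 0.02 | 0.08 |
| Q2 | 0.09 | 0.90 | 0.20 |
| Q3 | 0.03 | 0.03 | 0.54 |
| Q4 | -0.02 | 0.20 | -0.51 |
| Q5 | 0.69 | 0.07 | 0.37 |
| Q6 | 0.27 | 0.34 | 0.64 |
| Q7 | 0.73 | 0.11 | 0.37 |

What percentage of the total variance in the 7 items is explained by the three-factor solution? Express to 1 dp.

Communalities: 0.1917, 0.8581, 0.2934, 0.3005, 0.6179, 0.5981, 0.6819; Σh² = 3.5416.
Total variance with 7 standardized items is 7, so the solution explains 3.5416/7 = 0.5059 = 50.59%.

50.6%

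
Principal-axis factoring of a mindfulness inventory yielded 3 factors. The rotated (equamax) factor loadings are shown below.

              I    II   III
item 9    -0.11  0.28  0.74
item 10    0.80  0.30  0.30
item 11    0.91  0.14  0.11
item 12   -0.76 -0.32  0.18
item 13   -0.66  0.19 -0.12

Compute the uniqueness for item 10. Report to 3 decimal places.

h² = 0.80² + 0.30² + 0.30² = 0.6400 + 0.0900 + 0.0900 = 0.8200
Uniqueness u² = 1 − h² = 1 − 0.8200 = 0.1800

0.180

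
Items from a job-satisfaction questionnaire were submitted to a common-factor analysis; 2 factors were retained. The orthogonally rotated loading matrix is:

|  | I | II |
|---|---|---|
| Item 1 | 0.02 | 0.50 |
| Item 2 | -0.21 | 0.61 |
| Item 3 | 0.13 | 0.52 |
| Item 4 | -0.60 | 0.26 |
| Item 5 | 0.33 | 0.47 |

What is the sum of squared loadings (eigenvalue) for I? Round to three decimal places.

SS loadings for I = 0.02² + (-0.21)² + 0.13² + (-0.60)² + 0.33² = 0.0004 + 0.0441 + 0.0169 + 0.3600 + 0.1089 = 0.5303

0.530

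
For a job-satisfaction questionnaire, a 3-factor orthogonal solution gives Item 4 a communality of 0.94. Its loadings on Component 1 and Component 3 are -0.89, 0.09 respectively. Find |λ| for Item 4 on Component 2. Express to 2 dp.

Under orthogonal rotation h² = Σλ², so λ_Component 2² = h² − (0.8002) = 0.94 − 0.8002 = 0.1398.
|λ| = √0.1398 = 0.3739.

0.37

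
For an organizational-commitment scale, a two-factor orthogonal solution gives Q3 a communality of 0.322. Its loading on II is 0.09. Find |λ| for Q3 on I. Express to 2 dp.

Under orthogonal rotation h² = Σλ², so λ_I² = h² − (0.0081) = 0.322 − 0.0081 = 0.3139.
|λ| = √0.3139 = 0.5603.

0.56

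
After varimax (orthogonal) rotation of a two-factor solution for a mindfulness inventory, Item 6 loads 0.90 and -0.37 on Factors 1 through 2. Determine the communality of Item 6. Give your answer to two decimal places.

h² = 0.90² + (-0.37)² = 0.8100 + 0.1369 = 0.9469

0.95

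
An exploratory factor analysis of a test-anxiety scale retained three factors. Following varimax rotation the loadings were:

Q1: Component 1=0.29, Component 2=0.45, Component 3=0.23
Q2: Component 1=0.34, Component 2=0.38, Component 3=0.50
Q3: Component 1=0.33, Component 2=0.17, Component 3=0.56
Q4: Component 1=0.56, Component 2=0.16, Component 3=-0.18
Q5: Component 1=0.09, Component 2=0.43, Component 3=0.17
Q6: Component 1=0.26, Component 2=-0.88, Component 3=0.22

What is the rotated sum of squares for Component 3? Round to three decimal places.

SS loadings for Component 3 = 0.23² + 0.50² + 0.56² + (-0.18)² + 0.17² + 0.22² = 0.0529 + 0.2500 + 0.3136 + 0.0324 + 0.0289 + 0.0484 = 0.7262

0.726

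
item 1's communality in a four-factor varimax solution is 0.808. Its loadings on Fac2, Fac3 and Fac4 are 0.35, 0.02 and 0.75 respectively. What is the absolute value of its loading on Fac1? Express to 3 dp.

0.350

Under orthogonal rotation h² = Σλ², so λ_Fac1² = h² − (0.6854) = 0.808 − 0.6854 = 0.1226.
|λ| = √0.1226 = 0.3501.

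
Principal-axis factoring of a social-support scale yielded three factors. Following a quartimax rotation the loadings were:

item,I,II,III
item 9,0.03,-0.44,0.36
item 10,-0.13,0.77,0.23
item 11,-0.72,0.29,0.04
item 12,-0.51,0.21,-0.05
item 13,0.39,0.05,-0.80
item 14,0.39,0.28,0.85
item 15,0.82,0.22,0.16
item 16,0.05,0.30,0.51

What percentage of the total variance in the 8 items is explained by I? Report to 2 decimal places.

22.19%

SS loadings for I = 0.03² + (-0.13)² + (-0.72)² + (-0.51)² + 0.39² + 0.39² + 0.82² + 0.05² = 1.7754
With 8 standardized items, total variance = 8. Proportion = 1.7754/8 = 0.2219 → 22.19%.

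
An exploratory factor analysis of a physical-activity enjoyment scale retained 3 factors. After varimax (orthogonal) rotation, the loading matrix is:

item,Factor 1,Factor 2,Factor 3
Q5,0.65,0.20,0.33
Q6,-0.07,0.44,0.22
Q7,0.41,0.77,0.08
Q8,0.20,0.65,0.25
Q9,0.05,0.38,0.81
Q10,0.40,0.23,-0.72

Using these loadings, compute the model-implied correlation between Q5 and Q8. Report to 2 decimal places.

0.34

r̂ = Σ λ_i·λ_j across factors = (0.65)(0.20) + (0.20)(0.65) + (0.33)(0.25)
  = +0.1300 +0.1300 +0.0825 = 0.3425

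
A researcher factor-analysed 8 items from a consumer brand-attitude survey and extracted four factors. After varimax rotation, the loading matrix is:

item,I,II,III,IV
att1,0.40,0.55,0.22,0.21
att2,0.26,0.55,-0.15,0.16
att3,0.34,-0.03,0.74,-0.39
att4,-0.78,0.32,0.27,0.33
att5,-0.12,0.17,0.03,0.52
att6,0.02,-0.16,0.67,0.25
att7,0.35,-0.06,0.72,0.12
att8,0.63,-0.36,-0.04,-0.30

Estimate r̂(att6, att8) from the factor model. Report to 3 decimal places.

-0.032

r̂ = Σ λ_i·λ_j across factors = (0.02)(0.63) + (-0.16)(-0.36) + (0.67)(-0.04) + (0.25)(-0.30)
  = +0.0126 +0.0576 -0.0268 -0.0750 = -0.0316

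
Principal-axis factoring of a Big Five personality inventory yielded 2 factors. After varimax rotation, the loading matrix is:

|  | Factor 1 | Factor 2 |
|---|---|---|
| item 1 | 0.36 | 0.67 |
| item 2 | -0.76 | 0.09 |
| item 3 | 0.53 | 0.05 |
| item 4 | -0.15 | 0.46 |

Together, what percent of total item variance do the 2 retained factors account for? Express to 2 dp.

SS loadings by factor: 1.0106, 0.6711; total = 1.6817.
Total variance with 4 standardized items is 4, so the solution explains 1.6817/4 = 0.4204 = 42.04%.

42.04%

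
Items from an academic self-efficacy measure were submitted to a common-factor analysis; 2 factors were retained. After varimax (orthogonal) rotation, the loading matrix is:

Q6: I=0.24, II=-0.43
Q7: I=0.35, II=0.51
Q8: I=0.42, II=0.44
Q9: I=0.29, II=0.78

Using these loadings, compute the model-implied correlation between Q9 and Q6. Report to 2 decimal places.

r̂ = Σ λ_i·λ_j across factors = (0.29)(0.24) + (0.78)(-0.43)
  = +0.0696 -0.3354 = -0.2658

-0.27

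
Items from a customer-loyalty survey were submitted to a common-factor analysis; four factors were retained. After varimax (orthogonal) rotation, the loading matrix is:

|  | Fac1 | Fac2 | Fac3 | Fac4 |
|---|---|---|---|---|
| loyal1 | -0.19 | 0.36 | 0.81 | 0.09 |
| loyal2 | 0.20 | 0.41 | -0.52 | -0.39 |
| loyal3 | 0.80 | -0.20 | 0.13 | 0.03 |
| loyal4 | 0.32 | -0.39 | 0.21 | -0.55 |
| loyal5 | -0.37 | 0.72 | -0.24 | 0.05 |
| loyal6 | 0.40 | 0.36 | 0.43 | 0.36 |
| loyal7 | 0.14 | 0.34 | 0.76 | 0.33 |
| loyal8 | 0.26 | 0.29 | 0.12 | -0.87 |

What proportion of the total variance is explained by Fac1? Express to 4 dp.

SS loadings for Fac1 = (-0.19)² + 0.20² + 0.80² + 0.32² + (-0.37)² + 0.40² + 0.14² + 0.26² = 1.2026
Proportion of variance = 1.2026 / 8 = 0.1503.

0.1503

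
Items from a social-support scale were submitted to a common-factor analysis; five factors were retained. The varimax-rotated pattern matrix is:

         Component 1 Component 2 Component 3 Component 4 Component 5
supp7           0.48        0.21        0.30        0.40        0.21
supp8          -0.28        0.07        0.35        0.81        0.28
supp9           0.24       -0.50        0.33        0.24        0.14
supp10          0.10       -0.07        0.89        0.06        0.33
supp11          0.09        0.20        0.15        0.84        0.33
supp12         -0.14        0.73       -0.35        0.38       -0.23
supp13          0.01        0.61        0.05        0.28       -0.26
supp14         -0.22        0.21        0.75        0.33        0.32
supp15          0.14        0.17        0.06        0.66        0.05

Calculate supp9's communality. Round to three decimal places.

0.494

h² = 0.24² + (-0.50)² + 0.33² + 0.24² + 0.14² = 0.0576 + 0.2500 + 0.1089 + 0.0576 + 0.0196 = 0.4937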